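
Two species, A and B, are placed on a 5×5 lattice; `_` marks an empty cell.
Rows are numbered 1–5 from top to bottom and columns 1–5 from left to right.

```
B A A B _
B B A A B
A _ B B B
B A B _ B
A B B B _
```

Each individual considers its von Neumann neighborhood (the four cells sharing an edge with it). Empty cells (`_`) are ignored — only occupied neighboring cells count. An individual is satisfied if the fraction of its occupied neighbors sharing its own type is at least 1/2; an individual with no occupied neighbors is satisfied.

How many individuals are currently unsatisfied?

9

Row 1: (1,1)B 1/2 ok · (1,2)A 1/3 unhappy · (1,3)A 2/3 ok · (1,4)B 0/2 unhappy
Row 2: (2,1)B 2/3 ok · (2,2)B 1/3 unhappy · (2,3)A 2/4 ok · (2,4)A 1/4 unhappy · (2,5)B 1/2 ok
Row 3: (3,1)A 0/2 unhappy · (3,3)B 2/3 ok · (3,4)B 2/3 ok · (3,5)B 3/3 ok
Row 4: (4,1)B 0/3 unhappy · (4,2)A 0/3 unhappy · (4,3)B 2/3 ok · (4,5)B 1/1 ok
Row 5: (5,1)A 0/2 unhappy · (5,2)B 1/3 unhappy · (5,3)B 3/3 ok · (5,4)B 1/1 ok
Unsatisfied: (1,2), (1,4), (2,2), (2,4), (3,1), (4,1), (4,2), (5,1), (5,2) — 9 in total.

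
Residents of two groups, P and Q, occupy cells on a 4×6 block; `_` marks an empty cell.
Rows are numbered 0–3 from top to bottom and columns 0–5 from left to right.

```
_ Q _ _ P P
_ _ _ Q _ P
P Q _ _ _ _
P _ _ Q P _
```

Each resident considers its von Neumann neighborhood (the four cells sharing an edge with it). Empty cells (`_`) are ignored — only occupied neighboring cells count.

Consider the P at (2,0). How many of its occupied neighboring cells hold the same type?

1

Occupied neighbors of (2,0): (3,0)=P, (2,1)=Q.
Same type (P): 1 of 2.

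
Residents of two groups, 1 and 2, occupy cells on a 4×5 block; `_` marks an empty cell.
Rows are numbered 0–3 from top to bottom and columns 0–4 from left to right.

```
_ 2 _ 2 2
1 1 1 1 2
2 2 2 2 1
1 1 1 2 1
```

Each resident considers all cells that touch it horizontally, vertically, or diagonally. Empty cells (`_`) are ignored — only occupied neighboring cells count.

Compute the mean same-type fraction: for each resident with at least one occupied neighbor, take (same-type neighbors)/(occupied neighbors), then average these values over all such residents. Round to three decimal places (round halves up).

(0,1)2 0/3
(0,3)2 2/4
(0,4)2 2/3
(1,0)1 1/4
(1,1)1 2/6
(1,2)1 2/7
(1,3)1 2/7
(1,4)2 3/5
(2,0)2 1/5
(2,1)2 2/8
(2,2)2 3/8
(2,3)2 3/8
(2,4)1 2/5
(3,0)1 1/3
(3,1)1 2/5
(3,2)1 1/5
(3,3)2 2/5
(3,4)1 1/3
Sum over 18 residents: 0/3 + 2/4 + 2/3 + 1/4 + 2/6 + 2/7 + 2/7 + 3/5 + 1/5 + 2/8 + 3/8 + 3/8 + 2/5 + 1/3 + 2/5 + 1/5 + 2/5 + 1/3 = 2599/420; mean = 2599/420 ÷ 18 = 2599/7560 = 0.343783… → 0.344.

0.344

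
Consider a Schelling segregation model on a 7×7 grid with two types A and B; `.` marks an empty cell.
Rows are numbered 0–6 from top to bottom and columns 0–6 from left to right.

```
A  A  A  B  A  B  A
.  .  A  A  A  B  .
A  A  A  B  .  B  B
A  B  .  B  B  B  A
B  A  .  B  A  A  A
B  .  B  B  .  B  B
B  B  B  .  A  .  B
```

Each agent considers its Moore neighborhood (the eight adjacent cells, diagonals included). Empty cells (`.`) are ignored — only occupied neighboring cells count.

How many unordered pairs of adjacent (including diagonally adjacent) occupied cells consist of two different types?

44

Scan each occupied cell's neighbors to the right and below (and the two forward diagonals) so each pair is counted once.
Row 0: A(0,0)–A(0,1)= A(0,1)–A(0,2)= A(0,1)–A(1,2)= A(0,2)–B(0,3)≠ A(0,2)–A(1,2)= A(0,2)–A(1,3)= B(0,3)–A(0,4)≠ B(0,3)–A(1,3)≠ B(0,3)–A(1,4)≠ B(0,3)–A(1,2)≠ A(0,4)–B(0,5)≠ A(0,4)–A(1,4)= A(0,4)–B(1,5)≠ A(0,4)–A(1,3)= B(0,5)–A(0,6)≠ B(0,5)–B(1,5)= B(0,5)–A(1,4)≠ A(0,6)–B(1,5)≠  → 10/18 unlike.
Row 1: A(1,2)–A(1,3)= A(1,2)–A(2,2)= A(1,2)–B(2,3)≠ A(1,2)–A(2,1)= A(1,3)–A(1,4)= A(1,3)–B(2,3)≠ A(1,3)–A(2,2)= A(1,4)–B(1,5)≠ A(1,4)–B(2,5)≠ A(1,4)–B(2,3)≠ B(1,5)–B(2,5)= B(1,5)–B(2,6)=  → 5/12 unlike.
Row 2: A(2,0)–A(2,1)= A(2,0)–A(3,0)= A(2,0)–B(3,1)≠ A(2,1)–A(2,2)= A(2,1)–B(3,1)≠ A(2,1)–A(3,0)= A(2,2)–B(2,3)≠ A(2,2)–B(3,3)≠ A(2,2)–B(3,1)≠ B(2,3)–B(3,3)= B(2,3)–B(3,4)= B(2,5)–B(2,6)= B(2,5)–B(3,5)= B(2,5)–A(3,6)≠ B(2,5)–B(3,4)= B(2,6)–A(3,6)≠ B(2,6)–B(3,5)=  → 7/17 unlike.
Row 3: A(3,0)–B(3,1)≠ A(3,0)–B(4,0)≠ A(3,0)–A(4,1)= B(3,1)–A(4,1)≠ B(3,1)–B(4,0)= B(3,3)–B(3,4)= B(3,3)–B(4,3)= B(3,3)–A(4,4)≠ B(3,4)–B(3,5)= B(3,4)–A(4,4)≠ B(3,4)–A(4,5)≠ B(3,4)–B(4,3)= B(3,5)–A(3,6)≠ B(3,5)–A(4,5)≠ B(3,5)–A(4,6)≠ B(3,5)–A(4,4)≠ A(3,6)–A(4,6)= A(3,6)–A(4,5)=  → 10/18 unlike.
Row 4: B(4,0)–A(4,1)≠ B(4,0)–B(5,0)= A(4,1)–B(5,2)≠ A(4,1)–B(5,0)≠ B(4,3)–A(4,4)≠ B(4,3)–B(5,3)= B(4,3)–B(5,2)= A(4,4)–A(4,5)= A(4,4)–B(5,5)≠ A(4,4)–B(5,3)≠ A(4,5)–A(4,6)= A(4,5)–B(5,5)≠ A(4,5)–B(5,6)≠ A(4,6)–B(5,6)≠ A(4,6)–B(5,5)≠  → 10/15 unlike.
Row 5: B(5,0)–B(6,0)= B(5,0)–B(6,1)= B(5,2)–B(5,3)= B(5,2)–B(6,2)= B(5,2)–B(6,1)= B(5,3)–A(6,4)≠ B(5,3)–B(6,2)= B(5,5)–B(5,6)= B(5,5)–B(6,6)= B(5,5)–A(6,4)≠ B(5,6)–B(6,6)=  → 2/11 unlike.
Row 6: B(6,0)–B(6,1)= B(6,1)–B(6,2)=  → 0/2 unlike.
Total adjacent occupied pairs: 93; unlike-type pairs: 44.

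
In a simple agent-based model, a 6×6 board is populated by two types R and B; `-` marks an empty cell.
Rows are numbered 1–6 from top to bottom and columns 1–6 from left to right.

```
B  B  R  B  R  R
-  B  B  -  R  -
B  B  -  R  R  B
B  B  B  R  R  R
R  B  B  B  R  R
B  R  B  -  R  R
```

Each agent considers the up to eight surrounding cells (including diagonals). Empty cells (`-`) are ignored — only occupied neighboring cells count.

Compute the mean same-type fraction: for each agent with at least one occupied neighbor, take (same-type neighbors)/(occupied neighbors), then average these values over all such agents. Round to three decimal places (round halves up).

0.671

Row 1: (1,1)B 2/2 · (1,2)B 3/4 · (1,3)R 0/4 · (1,4)B 1/4 · (1,5)R 2/3 · (1,6)R 2/2
Row 2: (2,2)B 5/6 · (2,3)B 4/6 · (2,5)R 4/6
Row 3: (3,1)B 4/4 · (3,2)B 6/6 · (3,4)R 4/6 · (3,5)R 5/6 · (3,6)B 0/4
Row 4: (4,1)B 4/5 · (4,2)B 6/7 · (4,3)B 5/7 · (4,4)R 4/7 · (4,5)R 6/8 · (4,6)R 4/5
Row 5: (5,1)R 1/5 · (5,2)B 6/8 · (5,3)B 5/7 · (5,4)B 3/7 · (5,5)R 6/7 · (5,6)R 5/5
Row 6: (6,1)B 1/3 · (6,2)R 1/5 · (6,3)B 3/4 · (6,5)R 3/4 · (6,6)R 3/3
Sum over 31 agents: 2/2 + 3/4 + 0/4 + 1/4 + 2/3 + 2/2 + 5/6 + 4/6 + 4/6 + 4/4 + 6/6 + 4/6 + 5/6 + 0/4 + 4/5 + 6/7 + 5/7 + 4/7 + 6/8 + 4/5 + 1/5 + 6/8 + 5/7 + 3/7 + 6/7 + 5/5 + 1/3 + 1/5 + 3/4 + 3/4 + 3/3 = 437/21; mean = 437/21 ÷ 31 = 437/651 = 0.671274… → 0.671.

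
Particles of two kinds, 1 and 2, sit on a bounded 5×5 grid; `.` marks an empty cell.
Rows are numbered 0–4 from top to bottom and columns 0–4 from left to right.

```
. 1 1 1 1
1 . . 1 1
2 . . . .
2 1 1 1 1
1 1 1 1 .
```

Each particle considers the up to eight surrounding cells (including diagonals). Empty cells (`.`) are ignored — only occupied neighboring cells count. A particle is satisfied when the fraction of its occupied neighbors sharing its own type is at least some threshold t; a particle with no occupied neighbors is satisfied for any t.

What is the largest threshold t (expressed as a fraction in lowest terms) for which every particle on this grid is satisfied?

(0,1)1 2/2
(0,2)1 3/3
(0,3)1 4/4
(0,4)1 3/3
(1,0)1 1/2
(1,3)1 4/4
(1,4)1 3/3
(2,0)2 1/3
(3,0)2 1/4
(3,1)1 4/6
(3,2)1 5/5
(3,3)1 4/4
(3,4)1 2/2
(4,0)1 2/3
(4,1)1 4/5
(4,2)1 5/5
(4,3)1 4/4
The smallest same-type fraction is 1/4 at (3,0), which reduces to 1/4. Any threshold above that leaves this particle unsatisfied.

1/4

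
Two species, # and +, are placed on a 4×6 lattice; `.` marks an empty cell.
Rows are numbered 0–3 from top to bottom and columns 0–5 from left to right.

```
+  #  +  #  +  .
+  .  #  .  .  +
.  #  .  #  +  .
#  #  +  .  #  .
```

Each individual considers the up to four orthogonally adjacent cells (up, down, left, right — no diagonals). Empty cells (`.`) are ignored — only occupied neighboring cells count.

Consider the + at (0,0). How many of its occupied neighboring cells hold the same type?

1

Occupied neighbors of (0,0): (1,0)=+, (0,1)=#.
Same type (+): 1 of 2.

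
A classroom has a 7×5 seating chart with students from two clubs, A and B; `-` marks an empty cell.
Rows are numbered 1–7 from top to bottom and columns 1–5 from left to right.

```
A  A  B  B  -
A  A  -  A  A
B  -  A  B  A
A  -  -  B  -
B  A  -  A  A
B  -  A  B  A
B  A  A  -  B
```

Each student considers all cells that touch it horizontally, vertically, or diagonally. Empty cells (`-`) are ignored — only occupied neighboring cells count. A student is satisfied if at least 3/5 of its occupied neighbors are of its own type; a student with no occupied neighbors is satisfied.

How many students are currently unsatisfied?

(1,1)A 3/3 satisfied
(1,2)A 3/4 satisfied
(1,3)B 1/4 not
(1,4)B 1/3 not
(2,1)A 3/4 satisfied
(2,2)A 4/6 satisfied
(2,4)A 3/6 not
(2,5)A 2/4 not
(3,1)B 0/3 not
(3,3)A 2/4 not
(3,4)B 1/5 not
(3,5)A 2/4 not
(4,1)A 1/3 not
(4,4)B 1/5 not
(5,1)B 1/3 not
(5,2)A 2/4 not
(5,4)A 3/5 satisfied
(5,5)A 2/4 not
(6,1)B 2/4 not
(6,3)A 4/5 satisfied
(6,4)B 1/6 not
(6,5)A 2/4 not
(7,1)B 1/2 not
(7,2)A 2/4 not
(7,3)A 2/3 satisfied
(7,5)B 1/2 not
Unsatisfied: (1,3), (1,4), (2,4), (2,5), (3,1), (3,3), (3,4), (3,5), (4,1), (4,4), (5,1), (5,2), (5,5), (6,1), (6,4), (6,5), (7,1), (7,2), (7,5) — 19 in total.

19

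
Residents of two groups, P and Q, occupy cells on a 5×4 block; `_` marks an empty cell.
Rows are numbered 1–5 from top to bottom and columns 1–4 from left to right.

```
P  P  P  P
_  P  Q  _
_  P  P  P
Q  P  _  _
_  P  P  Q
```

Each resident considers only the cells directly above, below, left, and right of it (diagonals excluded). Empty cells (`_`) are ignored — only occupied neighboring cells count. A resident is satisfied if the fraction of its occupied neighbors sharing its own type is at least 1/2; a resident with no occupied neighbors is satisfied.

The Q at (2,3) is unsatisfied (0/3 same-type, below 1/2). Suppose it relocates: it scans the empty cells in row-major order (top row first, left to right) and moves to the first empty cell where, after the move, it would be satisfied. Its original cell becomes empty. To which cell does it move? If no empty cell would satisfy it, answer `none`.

(3,1)

Vacating (2,3). Empty cells in order:
  (2,1): 0/2 same-type → still unsatisfied.
  (2,4): 0/2 same-type → still unsatisfied.
  (3,1): 1/2 same-type → satisfied — stop here.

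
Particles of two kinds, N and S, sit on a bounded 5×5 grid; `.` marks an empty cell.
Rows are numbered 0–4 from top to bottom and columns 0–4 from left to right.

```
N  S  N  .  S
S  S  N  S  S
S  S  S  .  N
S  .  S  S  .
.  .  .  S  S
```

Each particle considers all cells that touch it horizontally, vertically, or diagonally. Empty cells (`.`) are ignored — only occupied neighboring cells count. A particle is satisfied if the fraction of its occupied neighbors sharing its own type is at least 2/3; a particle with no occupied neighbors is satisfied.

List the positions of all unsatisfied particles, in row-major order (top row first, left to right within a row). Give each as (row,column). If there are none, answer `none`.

(0,0)N 0/3 unhappy
(0,1)S 2/5 unhappy
(0,2)N 1/4 unhappy
(0,4)S 2/2 ok
(1,0)S 4/5 ok
(1,1)S 5/8 unhappy
(1,2)N 1/6 unhappy
(1,3)S 3/6 unhappy
(1,4)S 2/3 ok
(2,0)S 4/4 ok
(2,1)S 6/7 ok
(2,2)S 5/6 ok
(2,4)N 0/3 unhappy
(3,0)S 2/2 ok
(3,2)S 4/4 ok
(3,3)S 4/5 ok
(4,3)S 3/3 ok
(4,4)S 2/2 ok

(0,0), (0,1), (0,2), (1,1), (1,2), (1,3), (2,4)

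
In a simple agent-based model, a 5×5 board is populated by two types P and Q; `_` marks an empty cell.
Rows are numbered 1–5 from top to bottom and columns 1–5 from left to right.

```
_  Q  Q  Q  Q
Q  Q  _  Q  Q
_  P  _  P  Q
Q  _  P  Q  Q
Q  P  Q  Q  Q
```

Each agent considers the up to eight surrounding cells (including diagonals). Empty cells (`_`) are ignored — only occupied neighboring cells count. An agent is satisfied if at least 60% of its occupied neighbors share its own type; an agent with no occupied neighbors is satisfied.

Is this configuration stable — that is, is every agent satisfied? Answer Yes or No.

(1,2)Q 3/3 satisfied
(1,3)Q 4/4 satisfied
(1,4)Q 4/4 satisfied
(1,5)Q 3/3 satisfied
(2,1)Q 2/3 satisfied
(2,2)Q 3/4 satisfied
(2,4)Q 5/6 satisfied
(2,5)Q 4/5 satisfied
(3,2)P 1/4 not
(3,4)P 1/6 not
(3,5)Q 4/5 satisfied
(4,1)Q 1/3 not
(4,3)P 3/6 not
(4,4)Q 5/7 satisfied
(4,5)Q 4/5 satisfied
(5,1)Q 1/2 not
(5,2)P 1/4 not
(5,3)Q 2/4 not
(5,4)Q 4/5 satisfied
(5,5)Q 3/3 satisfied
For instance (3,2) has only 1/4 same-type neighbors, below 3/5.

No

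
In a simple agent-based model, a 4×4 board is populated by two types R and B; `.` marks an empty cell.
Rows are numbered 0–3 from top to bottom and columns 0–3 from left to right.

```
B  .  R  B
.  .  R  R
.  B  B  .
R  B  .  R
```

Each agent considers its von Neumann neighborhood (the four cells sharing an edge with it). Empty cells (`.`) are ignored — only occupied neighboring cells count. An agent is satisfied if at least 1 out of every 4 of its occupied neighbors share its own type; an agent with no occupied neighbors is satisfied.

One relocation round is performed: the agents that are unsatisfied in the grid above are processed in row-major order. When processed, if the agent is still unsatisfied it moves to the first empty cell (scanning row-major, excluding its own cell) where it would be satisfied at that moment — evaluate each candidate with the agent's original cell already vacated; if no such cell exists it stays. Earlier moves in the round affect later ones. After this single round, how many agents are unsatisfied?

Initially unsatisfied (in order): (0,3), (3,0).
  (0,3) → (0,1).
  (3,0) → (0,3).
Resulting grid:
B B R R
. . R R
. B B .
. B . R
All satisfied now.

0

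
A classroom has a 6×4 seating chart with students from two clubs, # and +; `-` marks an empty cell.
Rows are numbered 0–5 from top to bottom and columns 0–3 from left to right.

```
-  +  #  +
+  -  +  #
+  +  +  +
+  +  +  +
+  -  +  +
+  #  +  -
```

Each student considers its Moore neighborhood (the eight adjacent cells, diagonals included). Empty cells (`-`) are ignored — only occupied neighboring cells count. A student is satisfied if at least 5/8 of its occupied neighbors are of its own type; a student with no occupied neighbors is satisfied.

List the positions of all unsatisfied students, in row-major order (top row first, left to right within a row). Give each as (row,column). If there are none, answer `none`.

Row 0: (0,1)+ 2/3 ok · (0,2)# 1/4 unhappy · (0,3)+ 1/3 unhappy
Row 1: (1,0)+ 3/3 ok · (1,2)+ 5/7 ok · (1,3)# 1/5 unhappy
Row 2: (2,0)+ 4/4 ok · (2,1)+ 7/7 ok · (2,2)+ 6/7 ok · (2,3)+ 4/5 ok
Row 3: (3,0)+ 4/4 ok · (3,1)+ 7/7 ok · (3,2)+ 7/7 ok · (3,3)+ 5/5 ok
Row 4: (4,0)+ 3/4 ok · (4,2)+ 5/6 ok · (4,3)+ 4/4 ok
Row 5: (5,0)+ 1/2 unhappy · (5,1)# 0/4 unhappy · (5,2)+ 2/3 ok

(0,2), (0,3), (1,3), (5,0), (5,1)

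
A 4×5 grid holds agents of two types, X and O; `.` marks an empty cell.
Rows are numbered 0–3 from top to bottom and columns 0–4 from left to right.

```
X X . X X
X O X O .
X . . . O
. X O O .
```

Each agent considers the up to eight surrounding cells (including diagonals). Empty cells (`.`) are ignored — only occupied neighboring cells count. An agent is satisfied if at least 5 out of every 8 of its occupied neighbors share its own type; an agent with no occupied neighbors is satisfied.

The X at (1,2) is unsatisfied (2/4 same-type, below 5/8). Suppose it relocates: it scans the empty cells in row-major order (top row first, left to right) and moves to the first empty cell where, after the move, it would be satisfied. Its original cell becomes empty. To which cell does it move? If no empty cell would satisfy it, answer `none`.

Vacating (1,2). Empty cells in order:
  (0,2): 2/4 same-type → still unsatisfied.
  (1,4): 2/4 same-type → still unsatisfied.
  (2,1): 3/5 same-type → still unsatisfied.
  (2,2): 1/5 same-type → still unsatisfied.
  (2,3): 0/4 same-type → still unsatisfied.
  (3,0): 2/2 same-type → satisfied — stop here.

(3,0)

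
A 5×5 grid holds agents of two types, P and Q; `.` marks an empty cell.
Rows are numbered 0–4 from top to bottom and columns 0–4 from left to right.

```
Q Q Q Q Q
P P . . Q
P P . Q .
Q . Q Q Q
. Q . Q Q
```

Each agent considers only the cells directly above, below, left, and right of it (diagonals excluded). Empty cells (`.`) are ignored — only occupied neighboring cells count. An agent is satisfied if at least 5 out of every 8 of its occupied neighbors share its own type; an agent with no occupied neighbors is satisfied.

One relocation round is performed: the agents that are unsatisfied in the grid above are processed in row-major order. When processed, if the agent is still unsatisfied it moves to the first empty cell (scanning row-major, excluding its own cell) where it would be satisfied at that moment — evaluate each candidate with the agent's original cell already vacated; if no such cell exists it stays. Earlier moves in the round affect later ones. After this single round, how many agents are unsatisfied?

2

Initially unsatisfied (in order): (0,0), (3,0).
  (0,0) → (1,3).
  (3,0) → (1,2).
Resulting grid:
. Q Q Q Q
P P Q Q Q
P P . Q .
. . Q Q Q
. Q . Q Q
Unsatisfied now: (0,1), (1,1).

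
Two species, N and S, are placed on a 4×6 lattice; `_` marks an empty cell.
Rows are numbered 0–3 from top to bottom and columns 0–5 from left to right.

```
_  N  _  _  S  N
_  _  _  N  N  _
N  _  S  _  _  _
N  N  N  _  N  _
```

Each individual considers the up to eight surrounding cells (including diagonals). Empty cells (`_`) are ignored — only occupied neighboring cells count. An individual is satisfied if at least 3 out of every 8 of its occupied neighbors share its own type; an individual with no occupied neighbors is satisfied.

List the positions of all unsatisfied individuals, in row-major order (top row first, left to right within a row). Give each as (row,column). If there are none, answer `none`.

(0,4), (1,3), (2,2)

(0,1)N 0/0 satisfied
(0,4)S 0/3 not
(0,5)N 1/2 satisfied
(1,3)N 1/3 not
(1,4)N 2/3 satisfied
(2,0)N 2/2 satisfied
(2,2)S 0/3 not
(3,0)N 2/2 satisfied
(3,1)N 3/4 satisfied
(3,2)N 1/2 satisfied
(3,4)N 0/0 satisfied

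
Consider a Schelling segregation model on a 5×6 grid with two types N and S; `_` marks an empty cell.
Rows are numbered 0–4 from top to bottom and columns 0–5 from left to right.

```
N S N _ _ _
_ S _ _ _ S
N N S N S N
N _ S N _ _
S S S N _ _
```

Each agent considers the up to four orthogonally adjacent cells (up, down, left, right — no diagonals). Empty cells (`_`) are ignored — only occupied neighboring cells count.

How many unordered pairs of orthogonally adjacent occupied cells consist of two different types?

Scan each occupied cell's neighbors to the right and below so each pair is counted once.
Row 0: N(0,0)–S(0,1)≠ S(0,1)–N(0,2)≠ S(0,1)–S(1,1)=  → 2/3 unlike.
Row 1: S(1,1)–N(2,1)≠ S(1,5)–N(2,5)≠  → 2/2 unlike.
Row 2: N(2,0)–N(2,1)= N(2,0)–N(3,0)= N(2,1)–S(2,2)≠ S(2,2)–N(2,3)≠ S(2,2)–S(3,2)= N(2,3)–S(2,4)≠ N(2,3)–N(3,3)= S(2,4)–N(2,5)≠  → 4/8 unlike.
Row 3: N(3,0)–S(4,0)≠ S(3,2)–N(3,3)≠ S(3,2)–S(4,2)= N(3,3)–N(4,3)=  → 2/4 unlike.
Row 4: S(4,0)–S(4,1)= S(4,1)–S(4,2)= S(4,2)–N(4,3)≠  → 1/3 unlike.
Total adjacent occupied pairs: 20; unlike-type pairs: 11.

11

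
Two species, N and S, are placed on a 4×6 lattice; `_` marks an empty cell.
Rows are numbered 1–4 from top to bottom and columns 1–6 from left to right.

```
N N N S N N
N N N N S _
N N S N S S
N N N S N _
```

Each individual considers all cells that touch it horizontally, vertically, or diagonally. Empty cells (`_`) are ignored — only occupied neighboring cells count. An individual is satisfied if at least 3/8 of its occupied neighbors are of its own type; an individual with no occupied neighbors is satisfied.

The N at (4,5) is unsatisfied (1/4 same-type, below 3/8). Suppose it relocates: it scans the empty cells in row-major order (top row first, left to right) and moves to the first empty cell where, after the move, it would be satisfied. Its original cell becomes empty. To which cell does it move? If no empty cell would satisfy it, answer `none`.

(2,6)

Vacating (4,5). Empty cells in order:
  (2,6): 2/5 same-type → satisfied — stop here.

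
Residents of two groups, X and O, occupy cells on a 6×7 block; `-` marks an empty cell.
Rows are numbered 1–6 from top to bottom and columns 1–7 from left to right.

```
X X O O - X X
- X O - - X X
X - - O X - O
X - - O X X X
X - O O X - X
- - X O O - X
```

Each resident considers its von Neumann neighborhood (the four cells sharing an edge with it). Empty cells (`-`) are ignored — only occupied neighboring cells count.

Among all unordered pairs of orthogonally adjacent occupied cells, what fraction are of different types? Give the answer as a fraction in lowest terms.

10/31

Scan each occupied cell's neighbors to the right and below so each pair is counted once.
Row 1: X(1,1)–X(1,2)= X(1,2)–O(1,3)≠ X(1,2)–X(2,2)= O(1,3)–O(1,4)= O(1,3)–O(2,3)= X(1,6)–X(1,7)= X(1,6)–X(2,6)= X(1,7)–X(2,7)=  → 1/8 unlike.
Row 2: X(2,2)–O(2,3)≠ X(2,6)–X(2,7)= X(2,7)–O(3,7)≠  → 2/3 unlike.
Row 3: X(3,1)–X(4,1)= O(3,4)–X(3,5)≠ O(3,4)–O(4,4)= X(3,5)–X(4,5)= O(3,7)–X(4,7)≠  → 2/5 unlike.
Row 4: X(4,1)–X(5,1)= O(4,4)–X(4,5)≠ O(4,4)–O(5,4)= X(4,5)–X(4,6)= X(4,5)–X(5,5)= X(4,6)–X(4,7)= X(4,7)–X(5,7)=  → 1/7 unlike.
Row 5: O(5,3)–O(5,4)= O(5,3)–X(6,3)≠ O(5,4)–X(5,5)≠ O(5,4)–O(6,4)= X(5,5)–O(6,5)≠ X(5,7)–X(6,7)=  → 3/6 unlike.
Row 6: X(6,3)–O(6,4)≠ O(6,4)–O(6,5)=  → 1/2 unlike.
Total adjacent occupied pairs: 31; unlike-type pairs: 10.
10/31 is already in lowest terms.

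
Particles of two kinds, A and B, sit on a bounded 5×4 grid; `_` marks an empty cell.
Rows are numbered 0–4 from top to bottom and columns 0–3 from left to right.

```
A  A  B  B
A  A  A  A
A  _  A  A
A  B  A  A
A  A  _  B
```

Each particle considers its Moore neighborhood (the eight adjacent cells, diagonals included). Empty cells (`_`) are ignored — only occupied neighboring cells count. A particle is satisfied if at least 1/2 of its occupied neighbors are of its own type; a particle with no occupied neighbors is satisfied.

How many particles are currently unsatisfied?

(0,0)A 3/3 ok
(0,1)A 4/5 ok
(0,2)B 1/5 unhappy
(0,3)B 1/3 unhappy
(1,0)A 4/4 ok
(1,1)A 6/7 ok
(1,2)A 5/7 ok
(1,3)A 3/5 ok
(2,0)A 3/4 ok
(2,2)A 6/7 ok
(2,3)A 5/5 ok
(3,0)A 3/4 ok
(3,1)B 0/6 unhappy
(3,2)A 4/6 ok
(3,3)A 3/4 ok
(4,0)A 2/3 ok
(4,1)A 3/4 ok
(4,3)B 0/2 unhappy
Unsatisfied: (0,2), (0,3), (3,1), (4,3) — 4 in total.

4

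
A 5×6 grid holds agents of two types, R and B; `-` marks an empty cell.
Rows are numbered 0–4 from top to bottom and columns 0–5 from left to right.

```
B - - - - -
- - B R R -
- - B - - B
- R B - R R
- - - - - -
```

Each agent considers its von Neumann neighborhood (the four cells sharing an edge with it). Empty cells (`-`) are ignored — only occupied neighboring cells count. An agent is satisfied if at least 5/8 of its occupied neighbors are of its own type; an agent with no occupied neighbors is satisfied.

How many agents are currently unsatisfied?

(0,0)B 0/0 ok
(1,2)B 1/2 unhappy
(1,3)R 1/2 unhappy
(1,4)R 1/1 ok
(2,2)B 2/2 ok
(2,5)B 0/1 unhappy
(3,1)R 0/1 unhappy
(3,2)B 1/2 unhappy
(3,4)R 1/1 ok
(3,5)R 1/2 unhappy
Unsatisfied: (1,2), (1,3), (2,5), (3,1), (3,2), (3,5) — 6 in total.

6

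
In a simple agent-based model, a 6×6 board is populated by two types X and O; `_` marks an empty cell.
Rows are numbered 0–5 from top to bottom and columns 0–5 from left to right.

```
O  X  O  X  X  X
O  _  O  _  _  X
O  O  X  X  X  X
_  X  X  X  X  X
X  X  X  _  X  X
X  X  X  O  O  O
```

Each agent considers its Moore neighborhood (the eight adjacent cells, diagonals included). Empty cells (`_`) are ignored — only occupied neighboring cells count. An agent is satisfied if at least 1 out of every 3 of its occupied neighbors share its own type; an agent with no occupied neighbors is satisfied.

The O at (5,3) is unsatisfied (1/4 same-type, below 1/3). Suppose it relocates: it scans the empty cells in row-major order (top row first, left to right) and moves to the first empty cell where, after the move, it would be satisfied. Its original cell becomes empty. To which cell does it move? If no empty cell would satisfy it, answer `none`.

Vacating (5,3). Empty cells in order:
  (1,1): 6/8 same-type → satisfied — stop here.

(1,1)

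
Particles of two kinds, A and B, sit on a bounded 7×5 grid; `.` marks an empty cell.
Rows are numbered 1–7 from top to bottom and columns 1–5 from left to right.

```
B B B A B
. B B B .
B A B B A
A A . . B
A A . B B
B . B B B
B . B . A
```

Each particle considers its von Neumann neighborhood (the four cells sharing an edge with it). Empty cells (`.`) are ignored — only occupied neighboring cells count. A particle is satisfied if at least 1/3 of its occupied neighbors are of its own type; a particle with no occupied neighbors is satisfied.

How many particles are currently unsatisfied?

Row 1: (1,1)B 1/1 satisfied · (1,2)B 3/3 satisfied · (1,3)B 2/3 satisfied · (1,4)A 0/3 not · (1,5)B 0/1 not
Row 2: (2,2)B 2/3 satisfied · (2,3)B 4/4 satisfied · (2,4)B 2/3 satisfied
Row 3: (3,1)B 0/2 not · (3,2)A 1/4 not · (3,3)B 2/3 satisfied · (3,4)B 2/3 satisfied · (3,5)A 0/2 not
Row 4: (4,1)A 2/3 satisfied · (4,2)A 3/3 satisfied · (4,5)B 1/2 satisfied
Row 5: (5,1)A 2/3 satisfied · (5,2)A 2/2 satisfied · (5,4)B 2/2 satisfied · (5,5)B 3/3 satisfied
Row 6: (6,1)B 1/2 satisfied · (6,3)B 2/2 satisfied · (6,4)B 3/3 satisfied · (6,5)B 2/3 satisfied
Row 7: (7,1)B 1/1 satisfied · (7,3)B 1/1 satisfied · (7,5)A 0/1 not
Unsatisfied: (1,4), (1,5), (3,1), (3,2), (3,5), (7,5) — 6 in total.

6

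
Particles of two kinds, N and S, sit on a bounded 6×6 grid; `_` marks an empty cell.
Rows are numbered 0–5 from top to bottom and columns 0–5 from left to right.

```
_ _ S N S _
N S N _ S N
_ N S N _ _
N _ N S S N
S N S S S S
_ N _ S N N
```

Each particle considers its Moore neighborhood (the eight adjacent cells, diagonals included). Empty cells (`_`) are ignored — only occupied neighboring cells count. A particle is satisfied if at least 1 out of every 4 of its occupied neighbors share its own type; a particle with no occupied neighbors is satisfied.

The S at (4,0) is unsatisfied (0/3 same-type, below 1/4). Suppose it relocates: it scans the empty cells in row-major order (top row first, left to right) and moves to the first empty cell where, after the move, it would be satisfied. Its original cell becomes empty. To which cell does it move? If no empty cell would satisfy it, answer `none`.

Vacating (4,0). Empty cells in order:
  (0,0): 1/2 same-type → satisfied — stop here.

(0,0)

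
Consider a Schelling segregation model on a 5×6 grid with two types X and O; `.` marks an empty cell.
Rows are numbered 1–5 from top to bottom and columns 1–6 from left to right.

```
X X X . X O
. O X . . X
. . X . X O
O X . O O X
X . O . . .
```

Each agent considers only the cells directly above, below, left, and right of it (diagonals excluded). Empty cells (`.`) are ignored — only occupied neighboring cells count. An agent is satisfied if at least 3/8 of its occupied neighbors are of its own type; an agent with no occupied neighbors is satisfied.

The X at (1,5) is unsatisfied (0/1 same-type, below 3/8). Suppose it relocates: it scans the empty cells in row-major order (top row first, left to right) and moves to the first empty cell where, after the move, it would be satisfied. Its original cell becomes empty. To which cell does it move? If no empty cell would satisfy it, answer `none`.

(1,4)

Vacating (1,5). Empty cells in order:
  (1,4): 1/1 same-type → satisfied — stop here.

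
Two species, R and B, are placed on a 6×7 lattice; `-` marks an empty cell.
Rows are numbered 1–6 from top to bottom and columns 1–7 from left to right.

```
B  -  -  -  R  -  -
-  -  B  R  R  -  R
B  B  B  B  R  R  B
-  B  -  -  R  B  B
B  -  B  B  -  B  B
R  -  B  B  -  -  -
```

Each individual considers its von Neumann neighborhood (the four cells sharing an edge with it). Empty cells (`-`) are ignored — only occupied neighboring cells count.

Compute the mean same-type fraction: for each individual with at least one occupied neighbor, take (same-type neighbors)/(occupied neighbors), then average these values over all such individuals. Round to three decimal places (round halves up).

0.691

(1,1)B — no occupied neighbors
(1,5)R 1/1
(2,3)B 1/2
(2,4)R 1/3
(2,5)R 3/3
(2,7)R 0/1
(3,1)B 1/1
(3,2)B 3/3
(3,3)B 3/3
(3,4)B 1/3
(3,5)R 3/4
(3,6)R 1/3
(3,7)B 1/3
(4,2)B 1/1
(4,5)R 1/2
(4,6)B 2/4
(4,7)B 3/3
(5,1)B 0/1
(5,3)B 2/2
(5,4)B 2/2
(5,6)B 2/2
(5,7)B 2/2
(6,1)R 0/1
(6,3)B 2/2
(6,4)B 2/2
Sum over 24 individuals: 1/1 + 1/2 + 1/3 + 3/3 + 0/1 + 1/1 + 3/3 + 3/3 + 1/3 + 3/4 + 1/3 + 1/3 + 1/1 + 1/2 + 2/4 + 3/3 + 0/1 + 2/2 + 2/2 + 2/2 + 2/2 + 0/1 + 2/2 + 2/2 = 199/12; mean = 199/12 ÷ 24 = 199/288 = 0.690972… → 0.691.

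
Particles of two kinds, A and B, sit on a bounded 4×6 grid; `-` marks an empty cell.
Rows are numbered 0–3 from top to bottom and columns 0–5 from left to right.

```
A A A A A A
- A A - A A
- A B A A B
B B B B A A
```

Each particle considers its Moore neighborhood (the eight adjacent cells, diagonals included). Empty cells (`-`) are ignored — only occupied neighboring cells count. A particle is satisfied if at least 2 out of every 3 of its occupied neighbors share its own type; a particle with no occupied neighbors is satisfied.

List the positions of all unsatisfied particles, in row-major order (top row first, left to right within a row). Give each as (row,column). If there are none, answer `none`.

(0,0)A 2/2 satisfied
(0,1)A 4/4 satisfied
(0,2)A 4/4 satisfied
(0,3)A 4/4 satisfied
(0,4)A 4/4 satisfied
(0,5)A 3/3 satisfied
(1,1)A 5/6 satisfied
(1,2)A 6/7 satisfied
(1,4)A 6/7 satisfied
(1,5)A 4/5 satisfied
(2,1)A 2/6 not
(2,2)B 3/7 not
(2,3)A 4/7 not
(2,4)A 5/7 satisfied
(2,5)B 0/5 not
(3,0)B 1/2 not
(3,1)B 3/4 satisfied
(3,2)B 3/5 not
(3,3)B 2/5 not
(3,4)A 3/5 not
(3,5)A 2/3 satisfied

(2,1), (2,2), (2,3), (2,5), (3,0), (3,2), (3,3), (3,4)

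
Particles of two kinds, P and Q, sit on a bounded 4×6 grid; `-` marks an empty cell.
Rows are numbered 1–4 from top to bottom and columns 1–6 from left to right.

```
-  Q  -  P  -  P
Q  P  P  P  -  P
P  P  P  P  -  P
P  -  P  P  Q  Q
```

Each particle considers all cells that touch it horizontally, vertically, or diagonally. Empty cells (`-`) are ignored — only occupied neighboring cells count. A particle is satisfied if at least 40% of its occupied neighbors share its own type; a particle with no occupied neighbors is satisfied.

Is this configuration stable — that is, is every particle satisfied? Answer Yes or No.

No

Row 1: (1,2)Q 1/3 not · (1,4)P 2/2 satisfied · (1,6)P 1/1 satisfied
Row 2: (2,1)Q 1/4 not · (2,2)P 4/6 satisfied · (2,3)P 6/7 satisfied · (2,4)P 4/4 satisfied · (2,6)P 2/2 satisfied
Row 3: (3,1)P 3/4 satisfied · (3,2)P 6/7 satisfied · (3,3)P 7/7 satisfied · (3,4)P 5/6 satisfied · (3,6)P 1/3 not
Row 4: (4,1)P 2/2 satisfied · (4,3)P 4/4 satisfied · (4,4)P 3/4 satisfied · (4,5)Q 1/4 not · (4,6)Q 1/2 satisfied
For instance (1,2) has only 1/3 same-type neighbors, below 2/5.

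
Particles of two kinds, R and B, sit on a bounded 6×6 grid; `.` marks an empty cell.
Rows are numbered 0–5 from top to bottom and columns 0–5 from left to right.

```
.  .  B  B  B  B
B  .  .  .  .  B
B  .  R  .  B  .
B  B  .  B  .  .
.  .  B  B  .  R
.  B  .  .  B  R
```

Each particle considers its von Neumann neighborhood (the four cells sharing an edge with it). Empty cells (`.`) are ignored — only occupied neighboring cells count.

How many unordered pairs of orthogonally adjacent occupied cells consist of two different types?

Scan each occupied cell's neighbors to the right and below so each pair is counted once.
From row 0: 0 unlike of 4 pairs (running 0/4).
From row 1: 0 unlike of 1 pairs (running 0/5).
From row 2: 0 unlike of 1 pairs (running 0/6).
From row 3: 0 unlike of 2 pairs (running 0/8).
From row 4: 0 unlike of 2 pairs (running 0/10).
From row 5: 1 unlike of 1 pairs (running 1/11).
Total adjacent occupied pairs: 11; unlike-type pairs: 1.

1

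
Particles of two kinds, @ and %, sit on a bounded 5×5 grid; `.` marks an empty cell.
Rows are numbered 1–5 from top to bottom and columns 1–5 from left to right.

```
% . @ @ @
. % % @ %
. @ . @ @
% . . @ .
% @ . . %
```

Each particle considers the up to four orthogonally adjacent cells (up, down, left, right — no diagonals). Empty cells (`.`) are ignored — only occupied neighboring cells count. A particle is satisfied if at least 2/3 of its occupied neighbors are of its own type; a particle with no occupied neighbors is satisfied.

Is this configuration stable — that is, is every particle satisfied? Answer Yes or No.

No

Row 1: (1,1)% 0/0 ok · (1,3)@ 1/2 unhappy · (1,4)@ 3/3 ok · (1,5)@ 1/2 unhappy
Row 2: (2,2)% 1/2 unhappy · (2,3)% 1/3 unhappy · (2,4)@ 2/4 unhappy · (2,5)% 0/3 unhappy
Row 3: (3,2)@ 0/1 unhappy · (3,4)@ 3/3 ok · (3,5)@ 1/2 unhappy
Row 4: (4,1)% 1/1 ok · (4,4)@ 1/1 ok
Row 5: (5,1)% 1/2 unhappy · (5,2)@ 0/1 unhappy · (5,5)% 0/0 ok
For instance (1,3) has only 1/2 same-type neighbors, below 2/3.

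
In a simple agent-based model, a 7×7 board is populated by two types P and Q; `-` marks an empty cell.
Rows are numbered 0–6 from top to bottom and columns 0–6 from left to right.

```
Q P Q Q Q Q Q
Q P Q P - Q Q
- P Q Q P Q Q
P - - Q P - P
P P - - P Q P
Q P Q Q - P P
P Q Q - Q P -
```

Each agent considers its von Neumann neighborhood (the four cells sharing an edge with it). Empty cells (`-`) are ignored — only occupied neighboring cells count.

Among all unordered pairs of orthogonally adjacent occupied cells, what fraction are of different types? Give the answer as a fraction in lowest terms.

Scan each occupied cell's neighbors to the right and below so each pair is counted once.
Row 0: Q(0,0)–P(0,1)≠ Q(0,0)–Q(1,0)= P(0,1)–Q(0,2)≠ P(0,1)–P(1,1)= Q(0,2)–Q(0,3)= Q(0,2)–Q(1,2)= Q(0,3)–Q(0,4)= Q(0,3)–P(1,3)≠ Q(0,4)–Q(0,5)= Q(0,5)–Q(0,6)= Q(0,5)–Q(1,5)= Q(0,6)–Q(1,6)=  → 3/12 unlike.
Row 1: Q(1,0)–P(1,1)≠ P(1,1)–Q(1,2)≠ P(1,1)–P(2,1)= Q(1,2)–P(1,3)≠ Q(1,2)–Q(2,2)= P(1,3)–Q(2,3)≠ Q(1,5)–Q(1,6)= Q(1,5)–Q(2,5)= Q(1,6)–Q(2,6)=  → 4/9 unlike.
Row 2: P(2,1)–Q(2,2)≠ Q(2,2)–Q(2,3)= Q(2,3)–P(2,4)≠ Q(2,3)–Q(3,3)= P(2,4)–Q(2,5)≠ P(2,4)–P(3,4)= Q(2,5)–Q(2,6)= Q(2,6)–P(3,6)≠  → 4/8 unlike.
Row 3: P(3,0)–P(4,0)= Q(3,3)–P(3,4)≠ P(3,4)–P(4,4)= P(3,6)–P(4,6)=  → 1/4 unlike.
Row 4: P(4,0)–P(4,1)= P(4,0)–Q(5,0)≠ P(4,1)–P(5,1)= P(4,4)–Q(4,5)≠ Q(4,5)–P(4,6)≠ Q(4,5)–P(5,5)≠ P(4,6)–P(5,6)=  → 4/7 unlike.
Row 5: Q(5,0)–P(5,1)≠ Q(5,0)–P(6,0)≠ P(5,1)–Q(5,2)≠ P(5,1)–Q(6,1)≠ Q(5,2)–Q(5,3)= Q(5,2)–Q(6,2)= P(5,5)–P(5,6)= P(5,5)–P(6,5)=  → 4/8 unlike.
Row 6: P(6,0)–Q(6,1)≠ Q(6,1)–Q(6,2)= Q(6,4)–P(6,5)≠  → 2/3 unlike.
Total adjacent occupied pairs: 51; unlike-type pairs: 22.
22/51 is already in lowest terms.

22/51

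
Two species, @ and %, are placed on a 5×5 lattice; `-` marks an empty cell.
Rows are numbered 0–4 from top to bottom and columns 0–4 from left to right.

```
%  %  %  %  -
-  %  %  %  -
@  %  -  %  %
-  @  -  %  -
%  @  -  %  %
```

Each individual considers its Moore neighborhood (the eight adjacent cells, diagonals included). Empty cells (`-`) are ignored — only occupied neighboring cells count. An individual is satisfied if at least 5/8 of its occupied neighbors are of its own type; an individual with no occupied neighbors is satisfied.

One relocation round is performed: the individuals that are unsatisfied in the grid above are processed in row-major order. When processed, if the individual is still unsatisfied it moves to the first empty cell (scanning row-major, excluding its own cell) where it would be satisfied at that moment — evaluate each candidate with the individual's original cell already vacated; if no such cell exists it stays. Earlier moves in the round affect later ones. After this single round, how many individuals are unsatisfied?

1

Initially unsatisfied (in order): (2,0), (2,1), (3,1), (4,0), (4,1).
  (2,0): no empty cell satisfies it; stays.
  (2,1) → (0,4).
  (3,1): now satisfied by earlier moves; stays.
  (4,0) → (1,0).
  (4,1): now satisfied by earlier moves; stays.
Resulting grid:
% % % % %
% % % % -
@ - - % %
- @ - % -
- @ - % %
Unsatisfied now: (2,0).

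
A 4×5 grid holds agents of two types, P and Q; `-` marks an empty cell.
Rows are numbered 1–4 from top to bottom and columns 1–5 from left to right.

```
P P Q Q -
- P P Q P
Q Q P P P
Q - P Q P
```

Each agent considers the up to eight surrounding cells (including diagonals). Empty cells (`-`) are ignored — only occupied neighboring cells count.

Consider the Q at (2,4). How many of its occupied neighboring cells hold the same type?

2

Occupied neighbors of (2,4): (1,3)=Q, (1,4)=Q, (2,3)=P, (2,5)=P, (3,3)=P, (3,4)=P, (3,5)=P.
Same type (Q): 2 of 7.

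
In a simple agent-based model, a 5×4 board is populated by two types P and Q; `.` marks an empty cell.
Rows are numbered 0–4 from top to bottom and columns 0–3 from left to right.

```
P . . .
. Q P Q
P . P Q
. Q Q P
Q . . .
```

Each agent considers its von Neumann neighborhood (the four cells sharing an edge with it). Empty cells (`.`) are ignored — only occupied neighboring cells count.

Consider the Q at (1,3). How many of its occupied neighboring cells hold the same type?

1

Occupied neighbors of (1,3): (2,3)=Q, (1,2)=P.
Same type (Q): 1 of 2.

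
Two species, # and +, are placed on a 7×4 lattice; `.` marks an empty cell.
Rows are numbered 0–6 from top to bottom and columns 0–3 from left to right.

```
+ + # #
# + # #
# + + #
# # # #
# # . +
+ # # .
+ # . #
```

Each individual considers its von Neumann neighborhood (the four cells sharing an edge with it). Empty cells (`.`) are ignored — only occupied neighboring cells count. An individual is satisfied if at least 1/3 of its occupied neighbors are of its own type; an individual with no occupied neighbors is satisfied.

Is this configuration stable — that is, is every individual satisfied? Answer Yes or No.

No

Row 0: (0,0)+ 1/2 satisfied · (0,1)+ 2/3 satisfied · (0,2)# 2/3 satisfied · (0,3)# 2/2 satisfied
Row 1: (1,0)# 1/3 satisfied · (1,1)+ 2/4 satisfied · (1,2)# 2/4 satisfied · (1,3)# 3/3 satisfied
Row 2: (2,0)# 2/3 satisfied · (2,1)+ 2/4 satisfied · (2,2)+ 1/4 not · (2,3)# 2/3 satisfied
Row 3: (3,0)# 3/3 satisfied · (3,1)# 3/4 satisfied · (3,2)# 2/3 satisfied · (3,3)# 2/3 satisfied
Row 4: (4,0)# 2/3 satisfied · (4,1)# 3/3 satisfied · (4,3)+ 0/1 not
Row 5: (5,0)+ 1/3 satisfied · (5,1)# 3/4 satisfied · (5,2)# 1/1 satisfied
Row 6: (6,0)+ 1/2 satisfied · (6,1)# 1/2 satisfied · (6,3)# 0/0 satisfied
For instance (2,2) has only 1/4 same-type neighbors, below 1/3.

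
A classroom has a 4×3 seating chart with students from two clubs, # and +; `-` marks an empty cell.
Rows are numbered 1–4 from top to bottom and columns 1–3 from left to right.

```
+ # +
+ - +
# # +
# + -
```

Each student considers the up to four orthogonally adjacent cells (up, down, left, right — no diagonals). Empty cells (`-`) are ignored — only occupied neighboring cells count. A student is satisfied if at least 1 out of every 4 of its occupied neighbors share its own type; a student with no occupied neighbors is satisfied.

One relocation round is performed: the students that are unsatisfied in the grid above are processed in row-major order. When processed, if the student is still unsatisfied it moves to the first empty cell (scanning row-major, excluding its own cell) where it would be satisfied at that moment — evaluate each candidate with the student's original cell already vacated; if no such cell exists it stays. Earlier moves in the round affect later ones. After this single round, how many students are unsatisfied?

0

Initially unsatisfied (in order): (1,2), (4,2).
  (1,2) → (2,2).
  (4,2) → (1,2).
Resulting grid:
+ + +
+ # +
# # +
# - -
All satisfied now.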